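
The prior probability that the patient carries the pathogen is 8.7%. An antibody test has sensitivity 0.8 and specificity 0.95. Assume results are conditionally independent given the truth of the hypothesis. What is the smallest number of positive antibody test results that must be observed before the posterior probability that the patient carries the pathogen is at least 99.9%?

Prior odds: 0.087 ÷ 0.913 = 87/913.
False-positive rate = 1 − 0.95 = 0.05; likelihood ratio of a positive = 0.8/0.05 = 16.
Target posterior odds = 0.999/0.001 = 999.
Need (87/913) × 16ⁿ ≥ 999, i.e. 16ⁿ ≥ 304029/29.
16³ = 4096 falls short of 304029/29 but 16⁴ = 65536 reaches it, so n = 4.

4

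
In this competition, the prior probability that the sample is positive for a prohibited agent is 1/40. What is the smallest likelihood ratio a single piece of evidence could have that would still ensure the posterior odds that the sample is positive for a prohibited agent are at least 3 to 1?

Prior odds = 0.025/0.975 = 1/39.
Target odds = 3.
Required Bayes factor = 3 ÷ (1/39) = 117.

117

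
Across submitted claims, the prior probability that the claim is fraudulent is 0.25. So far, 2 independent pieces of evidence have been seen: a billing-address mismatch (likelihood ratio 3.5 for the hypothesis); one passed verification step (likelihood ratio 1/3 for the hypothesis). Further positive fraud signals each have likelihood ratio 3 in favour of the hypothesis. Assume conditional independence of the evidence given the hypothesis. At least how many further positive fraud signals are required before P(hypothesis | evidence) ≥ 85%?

3

Prior odds = 0.25/0.75 = 1/3.
Combined Bayes factor of the evidence already in hand = 3.5 × (1/3) = 7/6.
Odds after that evidence = (1/3) × 7/6 = 7/18.
Target odds = 0.85/0.15 = 17/3.
Need 3ⁿ ≥ 17/3 ÷ (7/18) = 102/7.
3² = 9 falls short of 102/7 but 3³ = 27 reaches it, so n = 3.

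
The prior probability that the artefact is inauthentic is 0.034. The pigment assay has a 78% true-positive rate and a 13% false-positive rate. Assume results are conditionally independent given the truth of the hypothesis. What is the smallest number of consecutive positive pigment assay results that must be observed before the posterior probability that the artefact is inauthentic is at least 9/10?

Prior odds = 0.034/0.966 = 17/483.
Likelihood ratio of a positive result = 0.78/0.13 = 6.
Target posterior odds = 0.9/0.1 = 9.
Require 6ⁿ ≥ 9 ÷ (17/483) = 4347/17.
6³ = 216 falls short of 4347/17 but 6⁴ = 1296 reaches it, so n = 4.

4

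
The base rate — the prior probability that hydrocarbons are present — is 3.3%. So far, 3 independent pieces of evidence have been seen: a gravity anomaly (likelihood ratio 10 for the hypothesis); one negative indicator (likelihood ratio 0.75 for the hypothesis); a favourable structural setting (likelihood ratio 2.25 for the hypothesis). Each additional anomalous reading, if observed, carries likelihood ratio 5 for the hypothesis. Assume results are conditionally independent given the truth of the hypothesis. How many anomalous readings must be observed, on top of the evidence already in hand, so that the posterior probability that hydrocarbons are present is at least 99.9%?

5

Prior odds = 0.033/0.967 = 33/967.
Combined Bayes factor of the evidence already in hand = 10 × 0.75 × 2.25 = 16.875.
Odds after that evidence = (33/967) × 16.875 = 4455/7736.
Target odds = 0.999/0.001 = 999.
Need 5ⁿ ≥ 999 ÷ (4455/7736) = 286232/165.
5⁴ = 625 falls short of 286232/165 but 5⁵ = 3125 reaches it, so n = 5.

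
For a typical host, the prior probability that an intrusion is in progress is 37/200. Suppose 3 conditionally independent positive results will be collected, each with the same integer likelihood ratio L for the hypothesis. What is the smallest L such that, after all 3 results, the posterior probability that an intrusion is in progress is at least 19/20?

Prior odds = 0.185/0.815 = 37/163.
Target odds = 0.95/0.05 = 19.
Need L³ ≥ 19 ÷ (37/163) = 3097/37.
4³ = 64 < 3097/37 ≤ 125 = 5³, so L = 5.

5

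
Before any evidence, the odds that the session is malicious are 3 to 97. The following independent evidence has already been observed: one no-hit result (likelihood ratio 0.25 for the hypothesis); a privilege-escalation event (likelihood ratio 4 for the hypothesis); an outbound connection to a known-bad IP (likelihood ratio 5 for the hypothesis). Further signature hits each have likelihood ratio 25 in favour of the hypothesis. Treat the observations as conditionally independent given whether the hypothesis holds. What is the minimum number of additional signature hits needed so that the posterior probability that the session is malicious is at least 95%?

2

Prior odds = 3/97.
Combined Bayes factor of the evidence already in hand = 0.25 × 4 × 5 = 5.
Odds after that evidence = (3/97) × 5 = 15/97.
Target odds = 0.95/0.05 = 19.
Need 25ⁿ ≥ 19 ÷ (15/97) = 1843/15.
25¹ = 25 falls short of 1843/15 but 25² = 625 reaches it, so n = 2.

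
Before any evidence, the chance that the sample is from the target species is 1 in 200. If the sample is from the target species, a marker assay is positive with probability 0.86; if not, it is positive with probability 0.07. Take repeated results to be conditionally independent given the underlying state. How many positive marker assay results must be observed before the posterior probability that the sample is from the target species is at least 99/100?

4

Prior odds: 0.005 ÷ 0.995 = 1/199.
Likelihood ratio of a positive = 0.86/0.07 = 86/7.
Target odds: 0.99 ÷ 0.01 = 99.
Require (86/7)ⁿ ≥ 99 ÷ (1/199) = 19701.
(86/7)³ = 636056/343 falls short of 19701 but (86/7)⁴ = 54700816/2401 reaches it, so n = 4.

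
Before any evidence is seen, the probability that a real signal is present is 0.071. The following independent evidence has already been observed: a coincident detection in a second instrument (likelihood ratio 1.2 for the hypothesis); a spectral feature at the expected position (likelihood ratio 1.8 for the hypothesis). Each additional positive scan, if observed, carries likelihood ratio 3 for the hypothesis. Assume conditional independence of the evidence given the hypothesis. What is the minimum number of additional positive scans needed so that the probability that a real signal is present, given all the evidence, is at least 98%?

Prior odds = 0.071/0.929 = 71/929.
Combined Bayes factor of the evidence already in hand = 1.2 × 1.8 = 2.16.
Odds after that evidence = (71/929) × 2.16 = 3834/23225.
Target odds = 0.98/0.02 = 49.
Need 3ⁿ ≥ 49 ÷ (3834/23225) = 1138025/3834.
3⁵ = 243 falls short of 1138025/3834 but 3⁶ = 729 reaches it, so n = 6.

6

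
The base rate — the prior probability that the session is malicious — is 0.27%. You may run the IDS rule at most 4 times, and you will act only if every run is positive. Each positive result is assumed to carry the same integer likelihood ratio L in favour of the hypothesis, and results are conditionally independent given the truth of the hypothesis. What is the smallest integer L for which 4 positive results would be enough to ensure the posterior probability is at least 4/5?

Prior odds = 0.0027/0.9973 = 27/9973.
Target odds = 0.8/0.2 = 4.
Need L⁴ ≥ 4 ÷ (27/9973) = 39892/27.
6⁴ = 1296 < 39892/27 ≤ 2401 = 7⁴, so L = 7.

7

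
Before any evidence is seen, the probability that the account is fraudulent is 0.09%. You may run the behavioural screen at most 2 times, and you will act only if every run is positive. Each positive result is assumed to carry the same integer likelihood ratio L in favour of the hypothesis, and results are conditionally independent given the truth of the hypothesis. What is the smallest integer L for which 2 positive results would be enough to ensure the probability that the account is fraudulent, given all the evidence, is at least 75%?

Prior odds = 0.0009/0.9991 = 9/9991.
Target odds = 0.75/0.25 = 3.
Need L² ≥ 3 ÷ (9/9991) = 9991/3.
57² = 3249 < 9991/3 ≤ 3364 = 58², so L = 58.

58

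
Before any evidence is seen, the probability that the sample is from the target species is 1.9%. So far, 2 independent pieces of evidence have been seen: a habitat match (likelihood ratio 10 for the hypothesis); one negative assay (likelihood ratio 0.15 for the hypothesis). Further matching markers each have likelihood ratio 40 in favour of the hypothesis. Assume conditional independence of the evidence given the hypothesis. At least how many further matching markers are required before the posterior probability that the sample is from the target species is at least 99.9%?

Prior odds = 0.019/0.981 = 19/981.
Combined Bayes factor of the evidence already in hand = 10 × 0.15 = 1.5.
Odds after that evidence = (19/981) × 1.5 = 19/654.
Target odds = 0.999/0.001 = 999.
Need 40ⁿ ≥ 999 ÷ (19/654) = 653346/19.
40² = 1600 falls short of 653346/19 but 40³ = 64000 reaches it, so n = 3.

3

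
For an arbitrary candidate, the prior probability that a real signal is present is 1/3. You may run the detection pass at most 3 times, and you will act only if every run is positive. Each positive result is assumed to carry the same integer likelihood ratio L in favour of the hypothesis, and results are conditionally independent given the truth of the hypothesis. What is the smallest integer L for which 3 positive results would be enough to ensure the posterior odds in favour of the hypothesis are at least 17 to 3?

Prior odds = (1/3)/(2/3) = 0.5.
Target odds = 17/3.
Need L³ ≥ 17/3 ÷ 0.5 = 34/3.
2³ = 8 < 34/3 ≤ 27 = 3³, so L = 3.

3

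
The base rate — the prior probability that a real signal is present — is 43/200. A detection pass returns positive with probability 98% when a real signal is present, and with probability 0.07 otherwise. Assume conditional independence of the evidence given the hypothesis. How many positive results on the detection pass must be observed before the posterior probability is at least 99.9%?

Prior odds = 0.215/0.785 = 43/157.
Likelihood ratio of a positive result = 0.98/0.07 = 14.
Target posterior odds = 0.999/0.001 = 999.
Require 14ⁿ ≥ 999 ÷ (43/157) = 156843/43.
14³ = 2744 falls short of 156843/43 but 14⁴ = 38416 reaches it, so n = 4.

4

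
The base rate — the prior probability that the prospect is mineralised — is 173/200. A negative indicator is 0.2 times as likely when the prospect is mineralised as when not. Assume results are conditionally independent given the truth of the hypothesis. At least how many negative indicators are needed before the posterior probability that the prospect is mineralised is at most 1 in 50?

4

Prior odds: 0.865 ÷ 0.135 = 173/27.
Likelihood ratio per negative indicator = 0.2.
Target posterior odds = 0.02/0.98 = 1/49.
Need (173/27) × 0.2ⁿ ≤ 1/49, i.e. 0.2ⁿ ≤ 27/8477.
0.2³ = 0.008 is still above 27/8477 but 0.2⁴ = 0.0016 is at or below it, so n = 4.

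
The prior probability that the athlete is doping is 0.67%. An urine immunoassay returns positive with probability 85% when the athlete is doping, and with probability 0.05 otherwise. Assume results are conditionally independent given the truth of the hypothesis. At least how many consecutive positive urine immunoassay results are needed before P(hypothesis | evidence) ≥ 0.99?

Prior odds: 0.0067 ÷ 0.9933 = 67/9933.
Likelihood ratio of a positive result = 0.85/0.05 = 17.
Target odds: 0.99 ÷ 0.01 = 99.
Need (67/9933) × 17ⁿ ≥ 99, i.e. 17ⁿ ≥ 983367/67.
17³ = 4913 falls short of 983367/67 but 17⁴ = 83521 reaches it, so n = 4.

4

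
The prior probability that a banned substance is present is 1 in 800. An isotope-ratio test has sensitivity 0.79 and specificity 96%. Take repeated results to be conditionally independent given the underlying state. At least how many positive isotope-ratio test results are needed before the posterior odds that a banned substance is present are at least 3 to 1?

Prior odds = 0.00125/0.99875 = 1/799.
False-positive rate = 1 − 0.96 = 0.04; likelihood ratio of a positive = 0.79/0.04 = 19.75.
Target odds = 3.
Need (1/799) × 19.75ⁿ ≥ 3, i.e. 19.75ⁿ ≥ 2397.
19.75² = 390.0625 falls short of 2397 but 19.75³ = 7703.734375 reaches it, so n = 3.

3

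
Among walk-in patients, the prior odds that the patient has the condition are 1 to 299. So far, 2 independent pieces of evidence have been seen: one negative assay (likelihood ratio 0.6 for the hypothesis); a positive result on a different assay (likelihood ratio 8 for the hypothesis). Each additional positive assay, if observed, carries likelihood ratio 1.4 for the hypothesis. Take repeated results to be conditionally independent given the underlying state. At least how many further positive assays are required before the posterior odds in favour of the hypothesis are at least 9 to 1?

Prior odds = 1/299.
Combined Bayes factor of the evidence already in hand = 0.6 × 8 = 4.8.
Odds after that evidence = (1/299) × 4.8 = 24/1495.
Target odds = 9.
Need 1.4ⁿ ≥ 9 ÷ (24/1495) = 560.625.
1.4¹⁸ ≈426.879 falls short of 560.625 but 1.4¹⁹ ≈597.63 reaches it, so n = 19.

19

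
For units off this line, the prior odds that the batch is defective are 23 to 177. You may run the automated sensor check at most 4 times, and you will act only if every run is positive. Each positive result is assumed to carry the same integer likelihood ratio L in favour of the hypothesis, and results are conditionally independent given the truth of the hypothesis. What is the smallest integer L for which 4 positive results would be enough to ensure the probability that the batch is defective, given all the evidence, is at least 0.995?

7

Prior odds = 23/177.
Target odds = 0.995/0.005 = 199.
Need L⁴ ≥ 199 ÷ (23/177) = 35223/23.
6⁴ = 1296 < 35223/23 ≤ 2401 = 7⁴, so L = 7.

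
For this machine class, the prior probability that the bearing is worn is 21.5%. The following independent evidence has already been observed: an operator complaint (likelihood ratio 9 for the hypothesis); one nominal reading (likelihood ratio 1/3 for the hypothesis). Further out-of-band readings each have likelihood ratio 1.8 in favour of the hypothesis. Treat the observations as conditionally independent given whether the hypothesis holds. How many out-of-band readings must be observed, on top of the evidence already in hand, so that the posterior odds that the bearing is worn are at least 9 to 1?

Prior odds = 0.215/0.785 = 43/157.
Combined Bayes factor of the evidence already in hand = 9 × (1/3) = 3.
Odds after that evidence = (43/157) × 3 = 129/157.
Target odds = 9.
Need 1.8ⁿ ≥ 9 ÷ (129/157) = 471/43.
1.8⁴ = 10.4976 falls short of 471/43 but 1.8⁵ = 18.89568 reaches it, so n = 5.

5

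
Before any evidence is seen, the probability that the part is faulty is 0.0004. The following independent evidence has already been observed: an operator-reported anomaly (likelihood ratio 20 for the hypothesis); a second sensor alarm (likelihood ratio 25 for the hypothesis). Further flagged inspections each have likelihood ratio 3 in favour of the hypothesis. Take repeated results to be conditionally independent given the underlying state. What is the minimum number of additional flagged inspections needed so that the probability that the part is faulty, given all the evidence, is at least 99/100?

6

Prior odds = 0.0004/0.9996 = 1/2499.
Combined Bayes factor of the evidence already in hand = 20 × 25 = 500.
Odds after that evidence = (1/2499) × 500 = 500/2499.
Target odds = 0.99/0.01 = 99.
Need 3ⁿ ≥ 99 ÷ (500/2499) = 494.802.
3⁵ = 243 falls short of 494.802 but 3⁶ = 729 reaches it, so n = 6.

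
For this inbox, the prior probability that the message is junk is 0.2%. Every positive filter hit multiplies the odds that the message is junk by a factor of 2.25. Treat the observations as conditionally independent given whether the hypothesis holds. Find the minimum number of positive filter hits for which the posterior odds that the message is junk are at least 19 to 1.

Prior odds = 0.002/0.998 = 1/499.
Likelihood ratio per positive filter hit = 2.25.
Target odds = 19.
Require 2.25ⁿ ≥ 19 ÷ (1/499) = 9481.
2.25¹¹ ≈7481.83 falls short of 9481 but 2.25¹² ≈16834.1 reaches it, so n = 12.

12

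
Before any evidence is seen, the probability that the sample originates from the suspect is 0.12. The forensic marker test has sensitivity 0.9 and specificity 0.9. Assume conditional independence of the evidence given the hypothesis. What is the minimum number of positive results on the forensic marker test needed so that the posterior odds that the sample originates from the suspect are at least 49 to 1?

3

Prior odds = 0.12/0.88 = 3/22.
False-positive rate = 1 − 0.9 = 0.1; likelihood ratio of a positive = 0.9/0.1 = 9.
Target odds = 49.
Require 9ⁿ ≥ 49 ÷ (3/22) = 1078/3.
9² = 81 falls short of 1078/3 but 9³ = 729 reaches it, so n = 3.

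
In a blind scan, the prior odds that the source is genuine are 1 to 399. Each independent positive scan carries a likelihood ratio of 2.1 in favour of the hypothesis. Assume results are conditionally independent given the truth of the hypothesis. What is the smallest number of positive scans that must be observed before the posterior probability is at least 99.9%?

Prior odds = 1/399.
Likelihood ratio per positive scan = 2.1.
Target posterior odds = 0.999/0.001 = 999.
Require 2.1ⁿ ≥ 999 ÷ (1/399) = 398601.
2.1¹⁷ ≈300419 falls short of 398601 but 2.1¹⁸ ≈630881 reaches it, so n = 18.

18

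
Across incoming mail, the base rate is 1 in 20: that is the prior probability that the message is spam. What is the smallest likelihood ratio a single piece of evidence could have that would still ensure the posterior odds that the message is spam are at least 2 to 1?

38

Prior odds = 0.05/0.95 = 1/19.
Target odds = 2.
Required Bayes factor = 2 ÷ (1/19) = 38.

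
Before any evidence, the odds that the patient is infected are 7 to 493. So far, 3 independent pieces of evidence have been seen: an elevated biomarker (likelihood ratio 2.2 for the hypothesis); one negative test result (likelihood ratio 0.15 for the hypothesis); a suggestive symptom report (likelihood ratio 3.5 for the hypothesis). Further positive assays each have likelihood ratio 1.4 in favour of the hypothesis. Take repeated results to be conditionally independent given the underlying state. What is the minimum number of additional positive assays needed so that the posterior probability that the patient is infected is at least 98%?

Prior odds = 7/493.
Combined Bayes factor of the evidence already in hand = 2.2 × 0.15 × 3.5 = 1.155.
Odds after that evidence = (7/493) × 1.155 = 1617/98600.
Target odds = 0.98/0.02 = 49.
Need 1.4ⁿ ≥ 49 ÷ (1617/98600) = 98600/33.
1.4²³ ≈2295.86 falls short of 98600/33 but 1.4²⁴ ≈3214.2 reaches it, so n = 24.

24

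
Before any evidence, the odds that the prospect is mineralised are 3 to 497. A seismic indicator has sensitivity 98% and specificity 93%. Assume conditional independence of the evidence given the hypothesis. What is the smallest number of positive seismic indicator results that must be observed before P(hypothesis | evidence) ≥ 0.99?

Prior odds = 3/497.
False-positive rate = 1 − 0.93 = 0.07; likelihood ratio of a positive = 0.98/0.07 = 14.
Target posterior odds = 0.99/0.01 = 99.
Need (3/497) × 14ⁿ ≥ 99, i.e. 14ⁿ ≥ 16401.
14³ = 2744 falls short of 16401 but 14⁴ = 38416 reaches it, so n = 4.

4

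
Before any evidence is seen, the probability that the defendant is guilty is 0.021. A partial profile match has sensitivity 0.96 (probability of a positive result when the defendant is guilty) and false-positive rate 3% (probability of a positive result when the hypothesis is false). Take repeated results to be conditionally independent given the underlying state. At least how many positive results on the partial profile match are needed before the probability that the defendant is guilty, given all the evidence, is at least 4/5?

2

Prior odds = 0.021/0.979 = 21/979.
Likelihood ratio of a positive result = 0.96/0.03 = 32.
Target posterior odds = 0.8/0.2 = 4.
Require 32ⁿ ≥ 4 ÷ (21/979) = 3916/21.
32¹ = 32 falls short of 3916/21 but 32² = 1024 reaches it, so n = 2.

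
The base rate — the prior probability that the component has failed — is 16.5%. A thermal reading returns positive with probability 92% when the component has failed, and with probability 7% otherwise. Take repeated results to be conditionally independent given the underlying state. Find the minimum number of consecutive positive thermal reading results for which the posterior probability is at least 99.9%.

Prior odds: 0.165 ÷ 0.835 = 33/167.
Likelihood ratio of a positive result = 0.92/0.07 = 92/7.
Target posterior odds = 0.999/0.001 = 999.
Need (33/167) × (92/7)ⁿ ≥ 999, i.e. (92/7)ⁿ ≥ 55611/11.
(92/7)³ = 778688/343 falls short of 55611/11 but (92/7)⁴ = 71639296/2401 reaches it, so n = 4.

4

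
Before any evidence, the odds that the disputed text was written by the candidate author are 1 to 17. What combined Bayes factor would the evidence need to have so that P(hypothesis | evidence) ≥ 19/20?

Prior odds = 1/17.
Target odds = 0.95/0.05 = 19.
Required Bayes factor = 19 ÷ (1/17) = 323.

323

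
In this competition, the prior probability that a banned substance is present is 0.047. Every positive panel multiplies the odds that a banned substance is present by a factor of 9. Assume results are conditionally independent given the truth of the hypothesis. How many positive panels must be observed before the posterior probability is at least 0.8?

Prior odds: 0.047 ÷ 0.953 = 47/953.
Likelihood ratio per positive panel = 9.
Target odds: 0.8 ÷ 0.2 = 4.
Need (47/953) × 9ⁿ ≥ 4, i.e. 9ⁿ ≥ 3812/47.
9² = 81 falls short of 3812/47 but 9³ = 729 reaches it, so n = 3.

3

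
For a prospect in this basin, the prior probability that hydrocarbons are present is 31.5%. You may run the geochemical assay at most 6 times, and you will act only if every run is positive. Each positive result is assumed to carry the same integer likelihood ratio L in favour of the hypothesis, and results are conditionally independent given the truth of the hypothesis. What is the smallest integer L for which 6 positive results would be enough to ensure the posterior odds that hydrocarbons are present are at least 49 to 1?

3

Prior odds = 0.315/0.685 = 63/137.
Target odds = 49.
Need L⁶ ≥ 49 ÷ (63/137) = 959/9.
2⁶ = 64 < 959/9 ≤ 729 = 3⁶, so L = 3.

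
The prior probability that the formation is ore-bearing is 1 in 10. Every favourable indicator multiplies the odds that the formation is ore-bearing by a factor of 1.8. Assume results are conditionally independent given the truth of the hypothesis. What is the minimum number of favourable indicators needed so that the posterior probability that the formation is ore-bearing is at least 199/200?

13

Prior odds: 0.1 ÷ 0.9 = 1/9.
Likelihood ratio per favourable indicator = 1.8.
Target odds: 0.995 ÷ 0.005 = 199.
Require 1.8ⁿ ≥ 199 ÷ (1/9) = 1791.
1.8¹² ≈1156.83 falls short of 1791 but 1.8¹³ ≈2082.3 reaches it, so n = 13.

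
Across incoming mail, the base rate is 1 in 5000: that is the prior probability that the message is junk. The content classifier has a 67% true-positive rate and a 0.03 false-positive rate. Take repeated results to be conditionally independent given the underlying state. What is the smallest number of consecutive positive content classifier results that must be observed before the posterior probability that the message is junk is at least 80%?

Prior odds: 0.0002 ÷ 0.9998 = 1/4999.
Likelihood ratio of a positive result = 0.67/0.03 = 67/3.
Target posterior odds = 0.8/0.2 = 4.
Require (67/3)ⁿ ≥ 4 ÷ (1/4999) = 19996.
(67/3)³ = 300763/27 falls short of 19996 but (67/3)⁴ = 20151121/81 reaches it, so n = 4.

4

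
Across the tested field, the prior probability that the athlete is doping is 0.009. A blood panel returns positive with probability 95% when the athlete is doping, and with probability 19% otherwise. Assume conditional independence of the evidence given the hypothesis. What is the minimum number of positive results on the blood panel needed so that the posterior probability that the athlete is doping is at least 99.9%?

8

Prior odds = 0.009/0.991 = 9/991.
Likelihood ratio of a positive result = 0.95/0.19 = 5.
Target posterior odds = 0.999/0.001 = 999.
Need (9/991) × 5ⁿ ≥ 999, i.e. 5ⁿ ≥ 110001.
5⁷ = 78125 falls short of 110001 but 5⁸ = 390625 reaches it, so n = 8.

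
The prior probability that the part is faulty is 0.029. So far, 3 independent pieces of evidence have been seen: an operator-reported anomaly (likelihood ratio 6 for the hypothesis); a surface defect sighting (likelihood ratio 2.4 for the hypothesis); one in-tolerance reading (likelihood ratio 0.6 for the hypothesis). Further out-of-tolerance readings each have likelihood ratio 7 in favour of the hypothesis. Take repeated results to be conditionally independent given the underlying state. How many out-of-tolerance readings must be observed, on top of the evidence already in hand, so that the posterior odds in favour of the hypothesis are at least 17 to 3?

2

Prior odds = 0.029/0.971 = 29/971.
Combined Bayes factor of the evidence already in hand = 6 × 2.4 × 0.6 = 8.64.
Odds after that evidence = (29/971) × 8.64 = 6264/24275.
Target odds = 17/3.
Need 7ⁿ ≥ 17/3 ÷ (6264/24275) = 412675/18792.
7¹ = 7 falls short of 412675/18792 but 7² = 49 reaches it, so n = 2.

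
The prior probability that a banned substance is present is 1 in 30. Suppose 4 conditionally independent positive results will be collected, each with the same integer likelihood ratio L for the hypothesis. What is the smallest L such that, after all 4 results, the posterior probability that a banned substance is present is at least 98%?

7

Prior odds = (1/30)/(29/30) = 1/29.
Target odds = 0.98/0.02 = 49.
Need L⁴ ≥ 49 ÷ (1/29) = 1421.
6⁴ = 1296 < 1421 ≤ 2401 = 7⁴, so L = 7.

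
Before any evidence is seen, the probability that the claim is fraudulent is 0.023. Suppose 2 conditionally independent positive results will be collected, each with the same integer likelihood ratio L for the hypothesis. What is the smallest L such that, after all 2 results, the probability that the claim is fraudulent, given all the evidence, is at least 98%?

46

Prior odds = 0.023/0.977 = 23/977.
Target odds = 0.98/0.02 = 49.
Need L² ≥ 49 ÷ (23/977) = 47873/23.
45² = 2025 < 47873/23 ≤ 2116 = 46², so L = 46.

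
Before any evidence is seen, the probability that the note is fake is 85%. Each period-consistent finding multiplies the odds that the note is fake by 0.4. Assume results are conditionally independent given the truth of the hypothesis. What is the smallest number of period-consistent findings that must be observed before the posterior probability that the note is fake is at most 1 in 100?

Prior odds: 0.85 ÷ 0.15 = 17/3.
Likelihood ratio per period-consistent finding = 0.4.
Target posterior odds = 0.01/0.99 = 1/99.
Need (17/3) × 0.4ⁿ ≤ 1/99, i.e. 0.4ⁿ ≤ 1/561.
0.4⁶ = 64/15625 is still above 1/561 but 0.4⁷ = 128/78125 is at or below it, so n = 7.

7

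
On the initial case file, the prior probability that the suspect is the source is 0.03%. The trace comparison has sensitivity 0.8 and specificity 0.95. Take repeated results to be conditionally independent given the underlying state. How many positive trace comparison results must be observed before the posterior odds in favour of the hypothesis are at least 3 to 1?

4

Prior odds: 0.0003 ÷ 0.9997 = 3/9997.
False-positive rate = 1 − 0.95 = 0.05; likelihood ratio of a positive = 0.8/0.05 = 16.
Target odds = 3.
Need (3/9997) × 16ⁿ ≥ 3, i.e. 16ⁿ ≥ 9997.
16³ = 4096 falls short of 9997 but 16⁴ = 65536 reaches it, so n = 4.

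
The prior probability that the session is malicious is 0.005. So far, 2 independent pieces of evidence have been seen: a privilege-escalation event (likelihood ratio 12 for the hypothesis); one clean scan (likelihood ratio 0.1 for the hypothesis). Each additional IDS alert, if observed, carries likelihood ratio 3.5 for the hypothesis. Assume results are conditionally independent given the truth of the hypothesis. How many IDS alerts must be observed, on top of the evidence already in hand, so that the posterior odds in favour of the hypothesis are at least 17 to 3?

Prior odds = 0.005/0.995 = 1/199.
Combined Bayes factor of the evidence already in hand = 12 × 0.1 = 1.2.
Odds after that evidence = (1/199) × 1.2 = 6/995.
Target odds = 17/3.
Need 3.5ⁿ ≥ 17/3 ÷ (6/995) = 16915/18.
3.5⁵ = 525.21875 falls short of 16915/18 but 3.5⁶ = 1838.265625 reaches it, so n = 6.

6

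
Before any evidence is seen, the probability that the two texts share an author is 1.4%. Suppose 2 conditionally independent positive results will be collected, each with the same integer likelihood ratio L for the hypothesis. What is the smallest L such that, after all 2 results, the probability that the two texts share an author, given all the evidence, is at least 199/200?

Prior odds = 0.014/0.986 = 7/493.
Target odds = 0.995/0.005 = 199.
Need L² ≥ 199 ÷ (7/493) = 98107/7.
118² = 13924 < 98107/7 ≤ 14161 = 119², so L = 119.

119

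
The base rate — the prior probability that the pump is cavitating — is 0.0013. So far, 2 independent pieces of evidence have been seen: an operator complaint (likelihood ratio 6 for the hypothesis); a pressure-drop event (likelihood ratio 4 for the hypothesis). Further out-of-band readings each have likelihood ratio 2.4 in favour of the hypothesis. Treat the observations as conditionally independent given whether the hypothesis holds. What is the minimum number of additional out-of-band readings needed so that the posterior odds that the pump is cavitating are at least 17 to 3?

6

Prior odds = 0.0013/0.9987 = 13/9987.
Combined Bayes factor of the evidence already in hand = 6 × 4 = 24.
Odds after that evidence = (13/9987) × 24 = 104/3329.
Target odds = 17/3.
Need 2.4ⁿ ≥ 17/3 ÷ (104/3329) = 56593/312.
2.4⁵ = 79.62624 falls short of 56593/312 but 2.4⁶ = 2985984/15625 reaches it, so n = 6.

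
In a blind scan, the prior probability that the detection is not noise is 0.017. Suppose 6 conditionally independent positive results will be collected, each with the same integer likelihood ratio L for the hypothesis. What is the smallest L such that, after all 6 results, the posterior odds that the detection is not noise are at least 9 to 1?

3

Prior odds = 0.017/0.983 = 17/983.
Target odds = 9.
Need L⁶ ≥ 9 ÷ (17/983) = 8847/17.
2⁶ = 64 < 8847/17 ≤ 729 = 3⁶, so L = 3.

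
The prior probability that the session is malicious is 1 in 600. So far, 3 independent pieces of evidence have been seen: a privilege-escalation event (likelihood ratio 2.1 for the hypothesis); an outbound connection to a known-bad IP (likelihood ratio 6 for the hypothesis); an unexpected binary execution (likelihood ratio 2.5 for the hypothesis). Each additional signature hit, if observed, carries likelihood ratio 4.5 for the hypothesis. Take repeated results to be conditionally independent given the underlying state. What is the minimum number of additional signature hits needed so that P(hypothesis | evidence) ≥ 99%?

Prior odds = (1/600)/(599/600) = 1/599.
Combined Bayes factor of the evidence already in hand = 2.1 × 6 × 2.5 = 31.5.
Odds after that evidence = (1/599) × 31.5 = 63/1198.
Target odds = 0.99/0.01 = 99.
Need 4.5ⁿ ≥ 99 ÷ (63/1198) = 13178/7.
4.5⁵ = 1845.28125 falls short of 13178/7 but 4.5⁶ = 8303.765625 reaches it, so n = 6.

6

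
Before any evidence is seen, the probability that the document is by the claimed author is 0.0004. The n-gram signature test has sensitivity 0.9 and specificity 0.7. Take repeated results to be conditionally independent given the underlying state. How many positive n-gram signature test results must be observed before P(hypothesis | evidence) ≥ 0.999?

Prior odds: 0.0004 ÷ 0.9996 = 1/2499.
False-positive rate = 1 − 0.7 = 0.3; likelihood ratio of a positive = 0.9/0.3 = 3.
Target odds: 0.999 ÷ 0.001 = 999.
Require 3ⁿ ≥ 999 ÷ (1/2499) = 2496501.
3¹³ = 1594323 falls short of 2496501 but 3¹⁴ = 4782969 reaches it, so n = 14.

14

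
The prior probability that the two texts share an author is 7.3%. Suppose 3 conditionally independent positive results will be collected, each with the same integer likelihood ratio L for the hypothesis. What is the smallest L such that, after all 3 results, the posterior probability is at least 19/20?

Prior odds = 0.073/0.927 = 73/927.
Target odds = 0.95/0.05 = 19.
Need L³ ≥ 19 ÷ (73/927) = 17613/73.
6³ = 216 < 17613/73 ≤ 343 = 7³, so L = 7.

7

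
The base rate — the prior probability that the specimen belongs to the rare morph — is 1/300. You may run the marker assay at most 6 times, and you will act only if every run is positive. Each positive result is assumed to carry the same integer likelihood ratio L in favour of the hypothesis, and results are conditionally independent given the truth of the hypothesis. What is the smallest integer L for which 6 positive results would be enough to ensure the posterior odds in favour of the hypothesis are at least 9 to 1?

4

Prior odds = (1/300)/(299/300) = 1/299.
Target odds = 9.
Need L⁶ ≥ 9 ÷ (1/299) = 2691.
3⁶ = 729 < 2691 ≤ 4096 = 4⁶, so L = 4.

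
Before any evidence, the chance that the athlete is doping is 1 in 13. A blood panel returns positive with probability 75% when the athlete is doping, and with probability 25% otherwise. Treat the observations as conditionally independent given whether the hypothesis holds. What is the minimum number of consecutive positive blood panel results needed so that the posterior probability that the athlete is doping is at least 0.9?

5

Prior odds: (1/13) ÷ (12/13) = 1/12.
Likelihood ratio of a positive result = 0.75/0.25 = 3.
Target odds: 0.9 ÷ 0.1 = 9.
Need (1/12) × 3ⁿ ≥ 9, i.e. 3ⁿ ≥ 108.
3⁴ = 81 falls short of 108 but 3⁵ = 243 reaches it, so n = 5.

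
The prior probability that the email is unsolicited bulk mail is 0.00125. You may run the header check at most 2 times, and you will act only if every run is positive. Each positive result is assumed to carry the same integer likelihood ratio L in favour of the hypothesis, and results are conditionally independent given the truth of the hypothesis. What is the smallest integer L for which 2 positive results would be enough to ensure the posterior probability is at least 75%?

49

Prior odds = 0.00125/0.99875 = 1/799.
Target odds = 0.75/0.25 = 3.
Need L² ≥ 3 ÷ (1/799) = 2397.
48² = 2304 < 2397 ≤ 2401 = 49², so L = 49.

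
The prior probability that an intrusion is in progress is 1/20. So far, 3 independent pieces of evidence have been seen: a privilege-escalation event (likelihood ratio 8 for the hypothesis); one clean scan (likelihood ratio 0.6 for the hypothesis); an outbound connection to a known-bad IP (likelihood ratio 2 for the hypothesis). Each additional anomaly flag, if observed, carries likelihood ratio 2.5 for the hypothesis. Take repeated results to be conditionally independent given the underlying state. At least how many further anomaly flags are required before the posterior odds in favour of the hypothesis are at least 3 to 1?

Prior odds = 0.05/0.95 = 1/19.
Combined Bayes factor of the evidence already in hand = 8 × 0.6 × 2 = 9.6.
Odds after that evidence = (1/19) × 9.6 = 48/95.
Target odds = 3.
Need 2.5ⁿ ≥ 3 ÷ (48/95) = 5.9375.
2.5¹ = 2.5 falls short of 5.9375 but 2.5² = 6.25 reaches it, so n = 2.

2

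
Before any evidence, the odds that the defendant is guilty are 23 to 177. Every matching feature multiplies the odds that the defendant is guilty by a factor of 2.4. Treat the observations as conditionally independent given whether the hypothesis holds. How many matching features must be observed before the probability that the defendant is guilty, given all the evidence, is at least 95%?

6

Prior odds = 23/177.
Likelihood ratio per matching feature = 2.4.
Target posterior odds = 0.95/0.05 = 19.
Require 2.4ⁿ ≥ 19 ÷ (23/177) = 3363/23.
2.4⁵ = 79.62624 falls short of 3363/23 but 2.4⁶ = 2985984/15625 reaches it, so n = 6.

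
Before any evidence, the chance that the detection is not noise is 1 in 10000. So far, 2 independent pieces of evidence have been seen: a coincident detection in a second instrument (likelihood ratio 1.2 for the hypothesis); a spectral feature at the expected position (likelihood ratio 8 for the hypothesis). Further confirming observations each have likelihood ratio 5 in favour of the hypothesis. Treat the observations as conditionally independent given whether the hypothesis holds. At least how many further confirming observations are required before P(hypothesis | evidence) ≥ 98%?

Prior odds = 0.0001/0.9999 = 1/9999.
Combined Bayes factor of the evidence already in hand = 1.2 × 8 = 9.6.
Odds after that evidence = (1/9999) × 9.6 = 16/16665.
Target odds = 0.98/0.02 = 49.
Need 5ⁿ ≥ 49 ÷ (16/16665) = 51036.5625.
5⁶ = 15625 falls short of 51036.5625 but 5⁷ = 78125 reaches it, so n = 7.

7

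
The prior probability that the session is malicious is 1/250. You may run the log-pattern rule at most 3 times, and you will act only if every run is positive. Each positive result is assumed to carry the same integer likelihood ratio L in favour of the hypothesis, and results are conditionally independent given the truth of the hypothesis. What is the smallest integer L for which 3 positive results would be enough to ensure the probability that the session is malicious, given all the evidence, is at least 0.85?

12

Prior odds = 0.004/0.996 = 1/249.
Target odds = 0.85/0.15 = 17/3.
Need L³ ≥ 17/3 ÷ (1/249) = 1411.
11³ = 1331 < 1411 ≤ 1728 = 12³, so L = 12.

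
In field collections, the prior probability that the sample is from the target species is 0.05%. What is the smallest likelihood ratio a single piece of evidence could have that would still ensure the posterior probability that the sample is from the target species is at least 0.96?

Prior odds = 0.0005/0.9995 = 1/1999.
Target odds = 0.96/0.04 = 24.
Required Bayes factor = 24 ÷ (1/1999) = 47976.

47976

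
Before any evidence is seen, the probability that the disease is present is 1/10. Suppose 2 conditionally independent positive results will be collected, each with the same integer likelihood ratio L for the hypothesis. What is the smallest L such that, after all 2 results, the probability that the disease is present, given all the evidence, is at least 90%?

9

Prior odds = 0.1/0.9 = 1/9.
Target odds = 0.9/0.1 = 9.
Need L² ≥ 9 ÷ (1/9) = 81.
8² = 64 < 81 ≤ 81 = 9², so L = 9.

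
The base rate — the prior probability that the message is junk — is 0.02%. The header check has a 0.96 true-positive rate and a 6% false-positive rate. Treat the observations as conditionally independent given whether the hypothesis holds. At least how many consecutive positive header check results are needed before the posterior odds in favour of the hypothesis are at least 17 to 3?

4

Prior odds = 0.0002/0.9998 = 1/4999.
Likelihood ratio of a positive result = 0.96/0.06 = 16.
Target odds = 17/3.
Need (1/4999) × 16ⁿ ≥ 17/3, i.e. 16ⁿ ≥ 84983/3.
16³ = 4096 falls short of 84983/3 but 16⁴ = 65536 reaches it, so n = 4.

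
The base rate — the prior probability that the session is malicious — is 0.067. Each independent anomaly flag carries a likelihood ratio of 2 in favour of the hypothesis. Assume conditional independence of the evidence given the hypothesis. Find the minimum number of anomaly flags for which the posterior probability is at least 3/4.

6

Prior odds = 0.067/0.933 = 67/933.
Likelihood ratio per anomaly flag = 2.
Target odds: 0.75 ÷ 0.25 = 3.
Require 2ⁿ ≥ 3 ÷ (67/933) = 2799/67.
2⁵ = 32 falls short of 2799/67 but 2⁶ = 64 reaches it, so n = 6.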